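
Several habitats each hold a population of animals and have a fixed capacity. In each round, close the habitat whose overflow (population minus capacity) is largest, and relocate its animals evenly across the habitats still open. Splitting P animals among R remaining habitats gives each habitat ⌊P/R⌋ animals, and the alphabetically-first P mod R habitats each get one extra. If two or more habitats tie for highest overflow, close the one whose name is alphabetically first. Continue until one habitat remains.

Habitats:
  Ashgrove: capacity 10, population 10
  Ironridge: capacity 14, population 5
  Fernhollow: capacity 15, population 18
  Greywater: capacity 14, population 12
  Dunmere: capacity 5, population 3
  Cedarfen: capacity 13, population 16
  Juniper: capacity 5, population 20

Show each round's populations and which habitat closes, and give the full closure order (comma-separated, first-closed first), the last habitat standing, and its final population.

Closure order: Juniper, Cedarfen, Fernhollow, Ashgrove, Dunmere, Greywater
Last habitat: Ironridge with 84 animals

Round 1: Ashgrove=10 Cedarfen=16 Dunmere=3 Fernhollow=18 Greywater=12 Ironridge=5 Juniper=20 → close Juniper (overflow 15)
  20÷6 = 3 each, +1 to first 2
Round 2: Ashgrove=14 Cedarfen=20 Dunmere=6 Fernhollow=21 Greywater=15 Ironridge=8 → close Cedarfen (overflow 7)
  20÷5 = 4 each, +1 to first 0
Round 3: Ashgrove=18 Dunmere=10 Fernhollow=25 Greywater=19 Ironridge=12 → close Fernhollow (overflow 10)
  25÷4 = 6 each, +1 to first 1
Round 4: Ashgrove=25 Dunmere=16 Greywater=25 Ironridge=18 → close Ashgrove (overflow 15)
  25÷3 = 8 each, +1 to first 1
Round 5: Dunmere=25 Greywater=33 Ironridge=26 → close Dunmere (overflow 20)
  25÷2 = 12 each, +1 to first 1
Round 6: Greywater=46 Ironridge=38 → close Greywater (overflow 32)
  46÷1 = 46 each, +1 to first 0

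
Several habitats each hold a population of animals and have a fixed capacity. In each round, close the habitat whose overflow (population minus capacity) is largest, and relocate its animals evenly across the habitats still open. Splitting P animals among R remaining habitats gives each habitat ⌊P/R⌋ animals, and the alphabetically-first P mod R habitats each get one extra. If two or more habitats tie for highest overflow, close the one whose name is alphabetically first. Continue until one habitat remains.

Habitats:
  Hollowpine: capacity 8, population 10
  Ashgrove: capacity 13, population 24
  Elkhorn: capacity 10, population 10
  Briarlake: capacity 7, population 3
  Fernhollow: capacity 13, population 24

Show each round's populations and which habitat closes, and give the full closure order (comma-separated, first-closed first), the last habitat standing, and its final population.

Closure order: Ashgrove, Fernhollow, Hollowpine, Elkhorn
Last habitat: Briarlake with 71 animals

Round 1: Ashgrove=24 Briarlake=3 Elkhorn=10 Fernhollow=24 Hollowpine=10 → close Ashgrove (overflow 11)
  24÷4 = 6 each, +1 to first 0
Round 2: Briarlake=9 Elkhorn=16 Fernhollow=30 Hollowpine=16 → close Fernhollow (overflow 17)
  30÷3 = 10 each, +1 to first 0
Round 3: Briarlake=19 Elkhorn=26 Hollowpine=26 → close Hollowpine (overflow 18)
  26÷2 = 13 each, +1 to first 0
Round 4: Briarlake=32 Elkhorn=39 → close Elkhorn (overflow 29)
  39÷1 = 39 each, +1 to first 0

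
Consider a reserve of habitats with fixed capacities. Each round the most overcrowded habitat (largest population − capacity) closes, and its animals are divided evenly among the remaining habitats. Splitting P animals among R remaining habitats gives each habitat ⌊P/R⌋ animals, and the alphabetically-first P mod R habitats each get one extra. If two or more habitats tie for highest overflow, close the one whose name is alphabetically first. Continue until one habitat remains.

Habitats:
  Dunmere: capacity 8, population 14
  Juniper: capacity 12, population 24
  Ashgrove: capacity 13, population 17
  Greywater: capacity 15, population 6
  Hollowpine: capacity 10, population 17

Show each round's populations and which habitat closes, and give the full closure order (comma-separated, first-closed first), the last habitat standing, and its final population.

Round 1: Ashgrove=17 Dunmere=14 Greywater=6 Hollowpine=17 Juniper=24 → close Juniper (overflow 12)
  24÷4 = 6 each, +1 to first 0
Round 2: Ashgrove=23 Dunmere=20 Greywater=12 Hollowpine=23 → close Hollowpine (overflow 13)
  23÷3 = 7 each, +1 to first 2
Round 3: Ashgrove=31 Dunmere=28 Greywater=19 → close Dunmere (overflow 20)
  28÷2 = 14 each, +1 to first 0
Round 4: Ashgrove=45 Greywater=33 → close Ashgrove (overflow 32)
  45÷1 = 45 each, +1 to first 0

Closure order: Juniper, Hollowpine, Dunmere, Ashgrove
Last habitat: Greywater with 78 animals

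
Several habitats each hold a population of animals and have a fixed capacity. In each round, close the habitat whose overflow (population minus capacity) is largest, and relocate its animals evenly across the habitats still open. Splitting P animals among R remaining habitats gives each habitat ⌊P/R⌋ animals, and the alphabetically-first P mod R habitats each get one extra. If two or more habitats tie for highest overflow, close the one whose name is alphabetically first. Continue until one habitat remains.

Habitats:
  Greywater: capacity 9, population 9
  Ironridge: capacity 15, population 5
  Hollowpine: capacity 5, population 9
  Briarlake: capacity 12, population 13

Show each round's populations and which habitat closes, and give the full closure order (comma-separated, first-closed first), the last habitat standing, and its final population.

Closure order: Hollowpine, Briarlake, Greywater
Last habitat: Ironridge with 36 animals

Round 1: Briarlake=13 Greywater=9 Hollowpine=9 Ironridge=5 → close Hollowpine (overflow 4)
  9÷3 = 3 each, +1 to first 0
Round 2: Briarlake=16 Greywater=12 Ironridge=8 → close Briarlake (overflow 4)
  16÷2 = 8 each, +1 to first 0
Round 3: Greywater=20 Ironridge=16 → close Greywater (overflow 11)
  20÷1 = 20 each, +1 to first 0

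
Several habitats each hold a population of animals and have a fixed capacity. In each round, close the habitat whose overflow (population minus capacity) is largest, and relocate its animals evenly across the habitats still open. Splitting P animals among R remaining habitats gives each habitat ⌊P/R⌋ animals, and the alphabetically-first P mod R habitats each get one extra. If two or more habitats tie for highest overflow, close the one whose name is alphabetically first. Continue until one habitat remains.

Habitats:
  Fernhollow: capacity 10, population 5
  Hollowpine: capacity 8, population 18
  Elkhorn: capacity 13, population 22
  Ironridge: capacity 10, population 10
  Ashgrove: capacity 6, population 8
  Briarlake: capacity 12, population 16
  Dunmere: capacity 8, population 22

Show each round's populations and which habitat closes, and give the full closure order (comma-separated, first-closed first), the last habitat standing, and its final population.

Closure order: Dunmere, Elkhorn, Hollowpine, Briarlake, Ashgrove, Ironridge
Last habitat: Fernhollow with 101 animals

Round 1: Ashgrove=8 Briarlake=16 Dunmere=22 Elkhorn=22 Fernhollow=5 Hollowpine=18 Ironridge=10 → close Dunmere (overflow 14)
  22÷6 = 3 each, +1 to first 4
Round 2: Ashgrove=12 Briarlake=20 Elkhorn=26 Fernhollow=9 Hollowpine=21 Ironridge=13 → close Elkhorn (overflow 13)
  26÷5 = 5 each, +1 to first 1
Round 3: Ashgrove=18 Briarlake=25 Fernhollow=14 Hollowpine=26 Ironridge=18 → close Hollowpine (overflow 18)
  26÷4 = 6 each, +1 to first 2
Round 4: Ashgrove=25 Briarlake=32 Fernhollow=20 Ironridge=24 → close Briarlake (overflow 20)
  32÷3 = 10 each, +1 to first 2
Round 5: Ashgrove=36 Fernhollow=31 Ironridge=34 → close Ashgrove (overflow 30)
  36÷2 = 18 each, +1 to first 0
Round 6: Fernhollow=49 Ironridge=52 → close Ironridge (overflow 42)
  52÷1 = 52 each, +1 to first 0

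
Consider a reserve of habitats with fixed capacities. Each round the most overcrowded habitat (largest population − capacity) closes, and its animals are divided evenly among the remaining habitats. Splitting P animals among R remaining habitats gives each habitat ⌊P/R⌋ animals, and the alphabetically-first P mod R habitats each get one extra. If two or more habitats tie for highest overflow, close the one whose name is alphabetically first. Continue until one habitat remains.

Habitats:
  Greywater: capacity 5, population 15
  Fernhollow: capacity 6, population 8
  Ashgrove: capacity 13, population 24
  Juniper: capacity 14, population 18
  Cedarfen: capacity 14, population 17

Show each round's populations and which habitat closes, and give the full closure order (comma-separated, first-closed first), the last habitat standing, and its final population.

Round 1: Ashgrove=24 Cedarfen=17 Fernhollow=8 Greywater=15 Juniper=18 → close Ashgrove (overflow 11)
  24÷4 = 6 each, +1 to first 0
Round 2: Cedarfen=23 Fernhollow=14 Greywater=21 Juniper=24 → close Greywater (overflow 16)
  21÷3 = 7 each, +1 to first 0
Round 3: Cedarfen=30 Fernhollow=21 Juniper=31 → close Juniper (overflow 17)
  31÷2 = 15 each, +1 to first 1
Round 4: Cedarfen=46 Fernhollow=36 → close Cedarfen (overflow 32)
  46÷1 = 46 each, +1 to first 0

Closure order: Ashgrove, Greywater, Juniper, Cedarfen
Last habitat: Fernhollow with 82 animals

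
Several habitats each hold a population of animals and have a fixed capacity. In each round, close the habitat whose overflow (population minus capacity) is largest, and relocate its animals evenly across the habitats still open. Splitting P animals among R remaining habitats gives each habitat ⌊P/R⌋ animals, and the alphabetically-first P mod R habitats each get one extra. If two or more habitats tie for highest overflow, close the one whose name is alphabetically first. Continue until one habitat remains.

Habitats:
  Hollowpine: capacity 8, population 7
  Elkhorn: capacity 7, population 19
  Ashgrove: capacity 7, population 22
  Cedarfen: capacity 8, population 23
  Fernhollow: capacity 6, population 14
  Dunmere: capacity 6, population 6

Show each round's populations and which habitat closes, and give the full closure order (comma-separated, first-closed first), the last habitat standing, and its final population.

Closure order: Ashgrove, Cedarfen, Elkhorn, Fernhollow, Dunmere
Last habitat: Hollowpine with 91 animals

Round 1: Ashgrove=22 Cedarfen=23 Dunmere=6 Elkhorn=19 Fernhollow=14 Hollowpine=7 → close Ashgrove (overflow 15)
  22÷5 = 4 each, +1 to first 2
Round 2: Cedarfen=28 Dunmere=11 Elkhorn=23 Fernhollow=18 Hollowpine=11 → close Cedarfen (overflow 20)
  28÷4 = 7 each, +1 to first 0
Round 3: Dunmere=18 Elkhorn=30 Fernhollow=25 Hollowpine=18 → close Elkhorn (overflow 23)
  30÷3 = 10 each, +1 to first 0
Round 4: Dunmere=28 Fernhollow=35 Hollowpine=28 → close Fernhollow (overflow 29)
  35÷2 = 17 each, +1 to first 1
Round 5: Dunmere=46 Hollowpine=45 → close Dunmere (overflow 40)
  46÷1 = 46 each, +1 to first 0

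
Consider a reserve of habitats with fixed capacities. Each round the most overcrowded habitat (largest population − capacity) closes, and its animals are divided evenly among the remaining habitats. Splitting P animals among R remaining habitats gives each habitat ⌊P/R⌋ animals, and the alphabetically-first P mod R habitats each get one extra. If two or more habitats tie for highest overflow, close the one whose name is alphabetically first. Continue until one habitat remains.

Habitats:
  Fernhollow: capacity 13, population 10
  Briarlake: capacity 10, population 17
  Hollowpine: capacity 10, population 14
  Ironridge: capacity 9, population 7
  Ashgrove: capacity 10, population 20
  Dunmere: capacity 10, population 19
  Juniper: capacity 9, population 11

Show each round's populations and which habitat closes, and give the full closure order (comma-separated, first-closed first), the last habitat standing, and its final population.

Closure order: Ashgrove, Dunmere, Briarlake, Hollowpine, Juniper, Fernhollow
Last habitat: Ironridge with 98 animals

Round 1: Ashgrove=20 Briarlake=17 Dunmere=19 Fernhollow=10 Hollowpine=14 Ironridge=7 Juniper=11 → close Ashgrove (overflow 10)
  20÷6 = 3 each, +1 to first 2
Round 2: Briarlake=21 Dunmere=23 Fernhollow=13 Hollowpine=17 Ironridge=10 Juniper=14 → close Dunmere (overflow 13)
  23÷5 = 4 each, +1 to first 3
Round 3: Briarlake=26 Fernhollow=18 Hollowpine=22 Ironridge=14 Juniper=18 → close Briarlake (overflow 16)
  26÷4 = 6 each, +1 to first 2
Round 4: Fernhollow=25 Hollowpine=29 Ironridge=20 Juniper=24 → close Hollowpine (overflow 19)
  29÷3 = 9 each, +1 to first 2
Round 5: Fernhollow=35 Ironridge=30 Juniper=33 → close Juniper (overflow 24)
  33÷2 = 16 each, +1 to first 1
Round 6: Fernhollow=52 Ironridge=46 → close Fernhollow (overflow 39)
  52÷1 = 52 each, +1 to first 0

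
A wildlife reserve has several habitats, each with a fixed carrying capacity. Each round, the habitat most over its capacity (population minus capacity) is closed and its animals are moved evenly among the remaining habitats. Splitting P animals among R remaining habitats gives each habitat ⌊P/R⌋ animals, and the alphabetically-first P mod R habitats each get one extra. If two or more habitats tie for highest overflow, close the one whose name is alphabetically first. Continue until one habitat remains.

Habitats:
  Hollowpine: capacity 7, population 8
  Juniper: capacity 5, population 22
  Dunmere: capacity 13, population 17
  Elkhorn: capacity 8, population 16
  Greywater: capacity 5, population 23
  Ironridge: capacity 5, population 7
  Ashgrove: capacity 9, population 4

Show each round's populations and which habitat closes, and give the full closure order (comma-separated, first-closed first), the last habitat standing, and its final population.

Round 1: Ashgrove=4 Dunmere=17 Elkhorn=16 Greywater=23 Hollowpine=8 Ironridge=7 Juniper=22 → close Greywater (overflow 18)
  23÷6 = 3 each, +1 to first 5
Round 2: Ashgrove=8 Dunmere=21 Elkhorn=20 Hollowpine=12 Ironridge=11 Juniper=25 → close Juniper (overflow 20)
  25÷5 = 5 each, +1 to first 0
Round 3: Ashgrove=13 Dunmere=26 Elkhorn=25 Hollowpine=17 Ironridge=16 → close Elkhorn (overflow 17)
  25÷4 = 6 each, +1 to first 1
Round 4: Ashgrove=20 Dunmere=32 Hollowpine=23 Ironridge=22 → close Dunmere (overflow 19)
  32÷3 = 10 each, +1 to first 2
Round 5: Ashgrove=31 Hollowpine=34 Ironridge=32 → close Hollowpine (overflow 27)
  34÷2 = 17 each, +1 to first 0
Round 6: Ashgrove=48 Ironridge=49 → close Ironridge (overflow 44)
  49÷1 = 49 each, +1 to first 0

Closure order: Greywater, Juniper, Elkhorn, Dunmere, Hollowpine, Ironridge
Last habitat: Ashgrove with 97 animals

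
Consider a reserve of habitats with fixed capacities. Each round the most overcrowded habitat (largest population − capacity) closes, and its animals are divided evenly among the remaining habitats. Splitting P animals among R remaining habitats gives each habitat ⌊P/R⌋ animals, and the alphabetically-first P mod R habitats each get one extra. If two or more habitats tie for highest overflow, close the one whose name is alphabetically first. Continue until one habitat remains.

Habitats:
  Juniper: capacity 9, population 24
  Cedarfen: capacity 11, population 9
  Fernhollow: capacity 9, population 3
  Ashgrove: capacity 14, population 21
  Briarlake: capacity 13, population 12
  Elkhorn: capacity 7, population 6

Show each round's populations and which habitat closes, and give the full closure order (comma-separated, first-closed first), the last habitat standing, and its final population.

Round 1: Ashgrove=21 Briarlake=12 Cedarfen=9 Elkhorn=6 Fernhollow=3 Juniper=24 → close Juniper (overflow 15)
  24÷5 = 4 each, +1 to first 4
Round 2: Ashgrove=26 Briarlake=17 Cedarfen=14 Elkhorn=11 Fernhollow=7 → close Ashgrove (overflow 12)
  26÷4 = 6 each, +1 to first 2
Round 3: Briarlake=24 Cedarfen=21 Elkhorn=17 Fernhollow=13 → close Briarlake (overflow 11)
  24÷3 = 8 each, +1 to first 0
Round 4: Cedarfen=29 Elkhorn=25 Fernhollow=21 → close Cedarfen (overflow 18)
  29÷2 = 14 each, +1 to first 1
Round 5: Elkhorn=40 Fernhollow=35 → close Elkhorn (overflow 33)
  40÷1 = 40 each, +1 to first 0

Closure order: Juniper, Ashgrove, Briarlake, Cedarfen, Elkhorn
Last habitat: Fernhollow with 75 animals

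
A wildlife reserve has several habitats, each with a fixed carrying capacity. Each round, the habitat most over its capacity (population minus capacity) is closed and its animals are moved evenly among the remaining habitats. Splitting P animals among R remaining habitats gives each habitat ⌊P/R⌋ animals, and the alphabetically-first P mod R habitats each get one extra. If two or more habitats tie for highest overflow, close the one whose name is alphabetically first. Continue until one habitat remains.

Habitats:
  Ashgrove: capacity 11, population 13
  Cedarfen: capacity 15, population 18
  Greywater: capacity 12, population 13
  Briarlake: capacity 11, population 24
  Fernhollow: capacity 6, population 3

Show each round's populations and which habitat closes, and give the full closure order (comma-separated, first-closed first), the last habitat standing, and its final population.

Round 1: Ashgrove=13 Briarlake=24 Cedarfen=18 Fernhollow=3 Greywater=13 → close Briarlake (overflow 13)
  24÷4 = 6 each, +1 to first 0
Round 2: Ashgrove=19 Cedarfen=24 Fernhollow=9 Greywater=19 → close Cedarfen (overflow 9)
  24÷3 = 8 each, +1 to first 0
Round 3: Ashgrove=27 Fernhollow=17 Greywater=27 → close Ashgrove (overflow 16)
  27÷2 = 13 each, +1 to first 1
Round 4: Fernhollow=31 Greywater=40 → close Greywater (overflow 28)
  40÷1 = 40 each, +1 to first 0

Closure order: Briarlake, Cedarfen, Ashgrove, Greywater
Last habitat: Fernhollow with 71 animals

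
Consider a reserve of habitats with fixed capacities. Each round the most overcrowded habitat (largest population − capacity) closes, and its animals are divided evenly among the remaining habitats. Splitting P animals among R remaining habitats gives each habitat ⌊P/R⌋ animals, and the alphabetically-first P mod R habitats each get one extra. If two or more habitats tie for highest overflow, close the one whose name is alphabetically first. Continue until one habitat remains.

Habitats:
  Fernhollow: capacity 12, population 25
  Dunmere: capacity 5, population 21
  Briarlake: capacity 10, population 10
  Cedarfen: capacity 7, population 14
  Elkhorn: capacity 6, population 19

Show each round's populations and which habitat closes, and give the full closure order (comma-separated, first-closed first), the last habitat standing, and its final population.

Closure order: Dunmere, Elkhorn, Fernhollow, Cedarfen
Last habitat: Briarlake with 89 animals

Round 1: Briarlake=10 Cedarfen=14 Dunmere=21 Elkhorn=19 Fernhollow=25 → close Dunmere (overflow 16)
  21÷4 = 5 each, +1 to first 1
Round 2: Briarlake=16 Cedarfen=19 Elkhorn=24 Fernhollow=30 → close Elkhorn (overflow 18)
  24÷3 = 8 each, +1 to first 0
Round 3: Briarlake=24 Cedarfen=27 Fernhollow=38 → close Fernhollow (overflow 26)
  38÷2 = 19 each, +1 to first 0
Round 4: Briarlake=43 Cedarfen=46 → close Cedarfen (overflow 39)
  46÷1 = 46 each, +1 to first 0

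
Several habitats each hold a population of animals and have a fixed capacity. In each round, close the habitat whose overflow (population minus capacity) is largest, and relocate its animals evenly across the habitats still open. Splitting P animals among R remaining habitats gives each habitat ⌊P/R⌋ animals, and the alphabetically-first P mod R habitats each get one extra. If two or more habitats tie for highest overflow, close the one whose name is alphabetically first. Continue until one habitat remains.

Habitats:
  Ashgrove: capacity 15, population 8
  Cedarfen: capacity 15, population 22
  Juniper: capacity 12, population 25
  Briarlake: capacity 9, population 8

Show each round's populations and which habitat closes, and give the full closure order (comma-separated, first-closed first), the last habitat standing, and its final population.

Closure order: Juniper, Cedarfen, Briarlake
Last habitat: Ashgrove with 63 animals

Round 1: Ashgrove=8 Briarlake=8 Cedarfen=22 Juniper=25 → close Juniper (overflow 13)
  25÷3 = 8 each, +1 to first 1
Round 2: Ashgrove=17 Briarlake=16 Cedarfen=30 → close Cedarfen (overflow 15)
  30÷2 = 15 each, +1 to first 0
Round 3: Ashgrove=32 Briarlake=31 → close Briarlake (overflow 22)
  31÷1 = 31 each, +1 to first 0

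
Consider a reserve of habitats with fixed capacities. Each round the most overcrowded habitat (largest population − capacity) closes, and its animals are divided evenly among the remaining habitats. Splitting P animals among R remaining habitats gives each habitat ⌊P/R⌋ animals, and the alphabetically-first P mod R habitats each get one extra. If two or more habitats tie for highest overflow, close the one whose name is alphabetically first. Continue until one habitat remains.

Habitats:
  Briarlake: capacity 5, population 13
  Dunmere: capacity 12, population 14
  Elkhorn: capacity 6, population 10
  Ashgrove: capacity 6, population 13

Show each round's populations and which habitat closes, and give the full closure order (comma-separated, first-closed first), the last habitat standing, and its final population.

Round 1: Ashgrove=13 Briarlake=13 Dunmere=14 Elkhorn=10 → close Briarlake (overflow 8)
  13÷3 = 4 each, +1 to first 1
Round 2: Ashgrove=18 Dunmere=18 Elkhorn=14 → close Ashgrove (overflow 12)
  18÷2 = 9 each, +1 to first 0
Round 3: Dunmere=27 Elkhorn=23 → close Elkhorn (overflow 17)
  23÷1 = 23 each, +1 to first 0

Closure order: Briarlake, Ashgrove, Elkhorn
Last habitat: Dunmere with 50 animals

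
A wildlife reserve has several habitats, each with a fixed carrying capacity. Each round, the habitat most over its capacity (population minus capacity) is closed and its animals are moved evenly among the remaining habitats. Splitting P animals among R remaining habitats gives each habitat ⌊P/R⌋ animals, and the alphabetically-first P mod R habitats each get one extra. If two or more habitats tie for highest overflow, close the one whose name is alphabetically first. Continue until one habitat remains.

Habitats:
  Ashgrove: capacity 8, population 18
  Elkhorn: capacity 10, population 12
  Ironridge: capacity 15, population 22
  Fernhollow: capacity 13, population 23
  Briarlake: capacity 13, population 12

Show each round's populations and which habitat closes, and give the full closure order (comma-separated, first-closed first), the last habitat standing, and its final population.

Round 1: Ashgrove=18 Briarlake=12 Elkhorn=12 Fernhollow=23 Ironridge=22 → close Ashgrove (overflow 10)
  18÷4 = 4 each, +1 to first 2
Round 2: Briarlake=17 Elkhorn=17 Fernhollow=27 Ironridge=26 → close Fernhollow (overflow 14)
  27÷3 = 9 each, +1 to first 0
Round 3: Briarlake=26 Elkhorn=26 Ironridge=35 → close Ironridge (overflow 20)
  35÷2 = 17 each, +1 to first 1
Round 4: Briarlake=44 Elkhorn=43 → close Elkhorn (overflow 33)
  43÷1 = 43 each, +1 to first 0

Closure order: Ashgrove, Fernhollow, Ironridge, Elkhorn
Last habitat: Briarlake with 87 animals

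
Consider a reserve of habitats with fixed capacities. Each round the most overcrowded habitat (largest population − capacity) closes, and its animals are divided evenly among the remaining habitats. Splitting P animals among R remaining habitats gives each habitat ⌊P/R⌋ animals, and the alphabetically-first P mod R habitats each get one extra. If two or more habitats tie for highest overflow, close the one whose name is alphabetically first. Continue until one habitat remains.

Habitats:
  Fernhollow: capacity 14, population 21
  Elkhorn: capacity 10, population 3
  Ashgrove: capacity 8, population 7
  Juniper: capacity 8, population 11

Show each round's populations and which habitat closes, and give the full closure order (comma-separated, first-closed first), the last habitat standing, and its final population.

Round 1: Ashgrove=7 Elkhorn=3 Fernhollow=21 Juniper=11 → close Fernhollow (overflow 7)
  21÷3 = 7 each, +1 to first 0
Round 2: Ashgrove=14 Elkhorn=10 Juniper=18 → close Juniper (overflow 10)
  18÷2 = 9 each, +1 to first 0
Round 3: Ashgrove=23 Elkhorn=19 → close Ashgrove (overflow 15)
  23÷1 = 23 each, +1 to first 0

Closure order: Fernhollow, Juniper, Ashgrove
Last habitat: Elkhorn with 42 animals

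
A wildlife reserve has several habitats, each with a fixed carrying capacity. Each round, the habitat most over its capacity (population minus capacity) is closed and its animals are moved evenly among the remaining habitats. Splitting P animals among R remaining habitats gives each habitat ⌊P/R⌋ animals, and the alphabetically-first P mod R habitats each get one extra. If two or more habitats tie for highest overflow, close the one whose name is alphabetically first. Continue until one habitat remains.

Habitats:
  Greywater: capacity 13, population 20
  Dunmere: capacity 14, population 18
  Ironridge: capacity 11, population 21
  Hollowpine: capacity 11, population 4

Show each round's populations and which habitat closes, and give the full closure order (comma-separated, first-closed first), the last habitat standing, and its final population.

Round 1: Dunmere=18 Greywater=20 Hollowpine=4 Ironridge=21 → close Ironridge (overflow 10)
  21÷3 = 7 each, +1 to first 0
Round 2: Dunmere=25 Greywater=27 Hollowpine=11 → close Greywater (overflow 14)
  27÷2 = 13 each, +1 to first 1
Round 3: Dunmere=39 Hollowpine=24 → close Dunmere (overflow 25)
  39÷1 = 39 each, +1 to first 0

Closure order: Ironridge, Greywater, Dunmere
Last habitat: Hollowpine with 63 animals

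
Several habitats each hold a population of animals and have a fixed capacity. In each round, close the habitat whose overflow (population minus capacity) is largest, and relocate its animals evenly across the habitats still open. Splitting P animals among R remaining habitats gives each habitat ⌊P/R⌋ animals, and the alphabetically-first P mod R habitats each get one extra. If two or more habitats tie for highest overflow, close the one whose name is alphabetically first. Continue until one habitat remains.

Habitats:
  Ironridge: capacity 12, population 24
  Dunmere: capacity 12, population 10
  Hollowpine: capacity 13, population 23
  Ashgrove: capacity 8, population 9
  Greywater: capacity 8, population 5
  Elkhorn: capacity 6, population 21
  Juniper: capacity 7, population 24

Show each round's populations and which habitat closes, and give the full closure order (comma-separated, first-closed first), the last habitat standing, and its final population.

Closure order: Juniper, Elkhorn, Ironridge, Hollowpine, Ashgrove, Dunmere
Last habitat: Greywater with 116 animals

Round 1: Ashgrove=9 Dunmere=10 Elkhorn=21 Greywater=5 Hollowpine=23 Ironridge=24 Juniper=24 → close Juniper (overflow 17)
  24÷6 = 4 each, +1 to first 0
Round 2: Ashgrove=13 Dunmere=14 Elkhorn=25 Greywater=9 Hollowpine=27 Ironridge=28 → close Elkhorn (overflow 19)
  25÷5 = 5 each, +1 to first 0
Round 3: Ashgrove=18 Dunmere=19 Greywater=14 Hollowpine=32 Ironridge=33 → close Ironridge (overflow 21)
  33÷4 = 8 each, +1 to first 1
Round 4: Ashgrove=27 Dunmere=27 Greywater=22 Hollowpine=40 → close Hollowpine (overflow 27)
  40÷3 = 13 each, +1 to first 1
Round 5: Ashgrove=41 Dunmere=40 Greywater=35 → close Ashgrove (overflow 33)
  41÷2 = 20 each, +1 to first 1
Round 6: Dunmere=61 Greywater=55 → close Dunmere (overflow 49)
  61÷1 = 61 each, +1 to first 0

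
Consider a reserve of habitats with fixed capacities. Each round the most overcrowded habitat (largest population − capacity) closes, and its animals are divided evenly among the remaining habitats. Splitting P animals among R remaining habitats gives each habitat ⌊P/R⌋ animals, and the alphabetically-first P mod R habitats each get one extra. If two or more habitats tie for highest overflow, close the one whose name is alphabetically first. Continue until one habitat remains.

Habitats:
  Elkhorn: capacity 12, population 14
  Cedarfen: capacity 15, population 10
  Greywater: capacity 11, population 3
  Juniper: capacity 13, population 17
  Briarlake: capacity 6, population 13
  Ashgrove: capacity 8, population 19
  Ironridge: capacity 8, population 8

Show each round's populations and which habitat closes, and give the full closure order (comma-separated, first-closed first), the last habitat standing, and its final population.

Round 1: Ashgrove=19 Briarlake=13 Cedarfen=10 Elkhorn=14 Greywater=3 Ironridge=8 Juniper=17 → close Ashgrove (overflow 11)
  19÷6 = 3 each, +1 to first 1
Round 2: Briarlake=17 Cedarfen=13 Elkhorn=17 Greywater=6 Ironridge=11 Juniper=20 → close Briarlake (overflow 11)
  17÷5 = 3 each, +1 to first 2
Round 3: Cedarfen=17 Elkhorn=21 Greywater=9 Ironridge=14 Juniper=23 → close Juniper (overflow 10)
  23÷4 = 5 each, +1 to first 3
Round 4: Cedarfen=23 Elkhorn=27 Greywater=15 Ironridge=19 → close Elkhorn (overflow 15)
  27÷3 = 9 each, +1 to first 0
Round 5: Cedarfen=32 Greywater=24 Ironridge=28 → close Ironridge (overflow 20)
  28÷2 = 14 each, +1 to first 0
Round 6: Cedarfen=46 Greywater=38 → close Cedarfen (overflow 31)
  46÷1 = 46 each, +1 to first 0

Closure order: Ashgrove, Briarlake, Juniper, Elkhorn, Ironridge, Cedarfen
Last habitat: Greywater with 84 animals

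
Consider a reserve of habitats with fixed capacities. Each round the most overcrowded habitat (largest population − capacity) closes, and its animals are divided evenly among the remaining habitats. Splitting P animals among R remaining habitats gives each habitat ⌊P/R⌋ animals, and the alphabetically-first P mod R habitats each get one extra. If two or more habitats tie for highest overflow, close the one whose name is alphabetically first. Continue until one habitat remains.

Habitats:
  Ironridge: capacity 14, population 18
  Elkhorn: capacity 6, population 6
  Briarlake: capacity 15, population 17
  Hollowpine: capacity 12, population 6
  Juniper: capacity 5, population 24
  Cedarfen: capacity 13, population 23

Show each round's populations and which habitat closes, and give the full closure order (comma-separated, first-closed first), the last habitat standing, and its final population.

Closure order: Juniper, Cedarfen, Ironridge, Briarlake, Elkhorn
Last habitat: Hollowpine with 94 animals

Round 1: Briarlake=17 Cedarfen=23 Elkhorn=6 Hollowpine=6 Ironridge=18 Juniper=24 → close Juniper (overflow 19)
  24÷5 = 4 each, +1 to first 4
Round 2: Briarlake=22 Cedarfen=28 Elkhorn=11 Hollowpine=11 Ironridge=22 → close Cedarfen (overflow 15)
  28÷4 = 7 each, +1 to first 0
Round 3: Briarlake=29 Elkhorn=18 Hollowpine=18 Ironridge=29 → close Ironridge (overflow 15)
  29÷3 = 9 each, +1 to first 2
Round 4: Briarlake=39 Elkhorn=28 Hollowpine=27 → close Briarlake (overflow 24)
  39÷2 = 19 each, +1 to first 1
Round 5: Elkhorn=48 Hollowpine=46 → close Elkhorn (overflow 42)
  48÷1 = 48 each, +1 to first 0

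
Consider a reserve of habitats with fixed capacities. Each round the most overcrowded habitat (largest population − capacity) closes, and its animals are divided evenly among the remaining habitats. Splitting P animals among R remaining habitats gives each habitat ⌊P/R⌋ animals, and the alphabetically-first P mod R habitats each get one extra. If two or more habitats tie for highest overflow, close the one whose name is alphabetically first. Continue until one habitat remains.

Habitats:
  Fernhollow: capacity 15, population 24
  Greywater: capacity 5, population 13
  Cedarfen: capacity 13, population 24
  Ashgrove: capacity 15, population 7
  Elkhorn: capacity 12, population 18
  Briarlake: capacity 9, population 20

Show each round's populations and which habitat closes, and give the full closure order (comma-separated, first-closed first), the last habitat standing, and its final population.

Closure order: Briarlake, Cedarfen, Fernhollow, Greywater, Elkhorn
Last habitat: Ashgrove with 106 animals

Round 1: Ashgrove=7 Briarlake=20 Cedarfen=24 Elkhorn=18 Fernhollow=24 Greywater=13 → close Briarlake (overflow 11)
  20÷5 = 4 each, +1 to first 0
Round 2: Ashgrove=11 Cedarfen=28 Elkhorn=22 Fernhollow=28 Greywater=17 → close Cedarfen (overflow 15)
  28÷4 = 7 each, +1 to first 0
Round 3: Ashgrove=18 Elkhorn=29 Fernhollow=35 Greywater=24 → close Fernhollow (overflow 20)
  35÷3 = 11 each, +1 to first 2
Round 4: Ashgrove=30 Elkhorn=41 Greywater=35 → close Greywater (overflow 30)
  35÷2 = 17 each, +1 to first 1
Round 5: Ashgrove=48 Elkhorn=58 → close Elkhorn (overflow 46)
  58÷1 = 58 each, +1 to first 0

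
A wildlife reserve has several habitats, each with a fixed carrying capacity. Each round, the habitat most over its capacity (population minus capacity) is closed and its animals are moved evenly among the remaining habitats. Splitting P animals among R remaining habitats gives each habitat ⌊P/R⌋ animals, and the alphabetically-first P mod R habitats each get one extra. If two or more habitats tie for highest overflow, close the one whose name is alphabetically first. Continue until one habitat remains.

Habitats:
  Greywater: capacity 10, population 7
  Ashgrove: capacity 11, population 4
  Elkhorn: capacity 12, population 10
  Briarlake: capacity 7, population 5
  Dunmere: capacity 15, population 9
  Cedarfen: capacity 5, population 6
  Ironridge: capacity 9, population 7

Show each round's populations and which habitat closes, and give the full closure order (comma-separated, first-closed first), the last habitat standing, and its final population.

Round 1: Ashgrove=4 Briarlake=5 Cedarfen=6 Dunmere=9 Elkhorn=10 Greywater=7 Ironridge=7 → close Cedarfen (overflow 1)
  6÷6 = 1 each, +1 to first 0
Round 2: Ashgrove=5 Briarlake=6 Dunmere=10 Elkhorn=11 Greywater=8 Ironridge=8 → close Briarlake (overflow -1)
  6÷5 = 1 each, +1 to first 1
Round 3: Ashgrove=7 Dunmere=11 Elkhorn=12 Greywater=9 Ironridge=9 → close Elkhorn (overflow 0)
  12÷4 = 3 each, +1 to first 0
Round 4: Ashgrove=10 Dunmere=14 Greywater=12 Ironridge=12 → close Ironridge (overflow 3)
  12÷3 = 4 each, +1 to first 0
Round 5: Ashgrove=14 Dunmere=18 Greywater=16 → close Greywater (overflow 6)
  16÷2 = 8 each, +1 to first 0
Round 6: Ashgrove=22 Dunmere=26 → close Ashgrove (overflow 11)
  22÷1 = 22 each, +1 to first 0

Closure order: Cedarfen, Briarlake, Elkhorn, Ironridge, Greywater, Ashgrove
Last habitat: Dunmere with 48 animals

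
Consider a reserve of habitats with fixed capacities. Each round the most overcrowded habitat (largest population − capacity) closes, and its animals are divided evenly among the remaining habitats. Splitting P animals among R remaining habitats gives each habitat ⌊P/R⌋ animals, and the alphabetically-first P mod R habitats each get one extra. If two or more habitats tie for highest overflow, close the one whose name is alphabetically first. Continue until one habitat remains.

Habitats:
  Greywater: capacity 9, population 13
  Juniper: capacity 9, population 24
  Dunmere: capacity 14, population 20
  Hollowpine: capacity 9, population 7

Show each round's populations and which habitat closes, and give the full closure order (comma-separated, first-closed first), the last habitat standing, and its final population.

Round 1: Dunmere=20 Greywater=13 Hollowpine=7 Juniper=24 → close Juniper (overflow 15)
  24÷3 = 8 each, +1 to first 0
Round 2: Dunmere=28 Greywater=21 Hollowpine=15 → close Dunmere (overflow 14)
  28÷2 = 14 each, +1 to first 0
Round 3: Greywater=35 Hollowpine=29 → close Greywater (overflow 26)
  35÷1 = 35 each, +1 to first 0

Closure order: Juniper, Dunmere, Greywater
Last habitat: Hollowpine with 64 animals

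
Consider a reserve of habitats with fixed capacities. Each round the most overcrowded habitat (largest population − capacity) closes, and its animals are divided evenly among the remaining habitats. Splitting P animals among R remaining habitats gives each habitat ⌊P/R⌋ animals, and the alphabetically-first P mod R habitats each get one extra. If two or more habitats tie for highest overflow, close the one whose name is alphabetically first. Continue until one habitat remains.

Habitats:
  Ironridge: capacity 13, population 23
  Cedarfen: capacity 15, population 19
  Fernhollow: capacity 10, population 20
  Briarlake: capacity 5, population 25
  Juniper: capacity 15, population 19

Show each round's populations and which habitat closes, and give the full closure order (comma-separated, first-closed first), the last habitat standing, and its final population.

Round 1: Briarlake=25 Cedarfen=19 Fernhollow=20 Ironridge=23 Juniper=19 → close Briarlake (overflow 20)
  25÷4 = 6 each, +1 to first 1
Round 2: Cedarfen=26 Fernhollow=26 Ironridge=29 Juniper=25 → close Fernhollow (overflow 16)
  26÷3 = 8 each, +1 to first 2
Round 3: Cedarfen=35 Ironridge=38 Juniper=33 → close Ironridge (overflow 25)
  38÷2 = 19 each, +1 to first 0
Round 4: Cedarfen=54 Juniper=52 → close Cedarfen (overflow 39)
  54÷1 = 54 each, +1 to first 0

Closure order: Briarlake, Fernhollow, Ironridge, Cedarfen
Last habitat: Juniper with 106 animals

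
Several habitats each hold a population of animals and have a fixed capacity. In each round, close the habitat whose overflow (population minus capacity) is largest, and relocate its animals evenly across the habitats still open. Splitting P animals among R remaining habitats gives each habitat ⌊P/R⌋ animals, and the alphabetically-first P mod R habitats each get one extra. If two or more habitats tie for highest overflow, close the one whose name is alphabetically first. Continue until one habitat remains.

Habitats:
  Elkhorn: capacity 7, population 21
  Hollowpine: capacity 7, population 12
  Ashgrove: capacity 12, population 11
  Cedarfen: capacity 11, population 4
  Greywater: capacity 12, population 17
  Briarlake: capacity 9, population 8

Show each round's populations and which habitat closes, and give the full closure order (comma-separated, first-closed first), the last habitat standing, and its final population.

Round 1: Ashgrove=11 Briarlake=8 Cedarfen=4 Elkhorn=21 Greywater=17 Hollowpine=12 → close Elkhorn (overflow 14)
  21÷5 = 4 each, +1 to first 1
Round 2: Ashgrove=16 Briarlake=12 Cedarfen=8 Greywater=21 Hollowpine=16 → close Greywater (overflow 9)
  21÷4 = 5 each, +1 to first 1
Round 3: Ashgrove=22 Briarlake=17 Cedarfen=13 Hollowpine=21 → close Hollowpine (overflow 14)
  21÷3 = 7 each, +1 to first 0
Round 4: Ashgrove=29 Briarlake=24 Cedarfen=20 → close Ashgrove (overflow 17)
  29÷2 = 14 each, +1 to first 1
Round 5: Briarlake=39 Cedarfen=34 → close Briarlake (overflow 30)
  39÷1 = 39 each, +1 to first 0

Closure order: Elkhorn, Greywater, Hollowpine, Ashgrove, Briarlake
Last habitat: Cedarfen with 73 animals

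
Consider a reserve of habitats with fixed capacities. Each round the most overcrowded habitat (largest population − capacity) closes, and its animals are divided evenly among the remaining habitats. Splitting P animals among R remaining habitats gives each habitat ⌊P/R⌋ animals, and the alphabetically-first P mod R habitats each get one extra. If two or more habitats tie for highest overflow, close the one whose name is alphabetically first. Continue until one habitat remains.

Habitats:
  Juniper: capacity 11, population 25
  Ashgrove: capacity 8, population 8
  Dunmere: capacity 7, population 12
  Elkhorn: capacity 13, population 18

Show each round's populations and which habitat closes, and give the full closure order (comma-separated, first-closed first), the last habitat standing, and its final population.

Round 1: Ashgrove=8 Dunmere=12 Elkhorn=18 Juniper=25 → close Juniper (overflow 14)
  25÷3 = 8 each, +1 to first 1
Round 2: Ashgrove=17 Dunmere=20 Elkhorn=26 → close Dunmere (overflow 13)
  20÷2 = 10 each, +1 to first 0
Round 3: Ashgrove=27 Elkhorn=36 → close Elkhorn (overflow 23)
  36÷1 = 36 each, +1 to first 0

Closure order: Juniper, Dunmere, Elkhorn
Last habitat: Ashgrove with 63 animals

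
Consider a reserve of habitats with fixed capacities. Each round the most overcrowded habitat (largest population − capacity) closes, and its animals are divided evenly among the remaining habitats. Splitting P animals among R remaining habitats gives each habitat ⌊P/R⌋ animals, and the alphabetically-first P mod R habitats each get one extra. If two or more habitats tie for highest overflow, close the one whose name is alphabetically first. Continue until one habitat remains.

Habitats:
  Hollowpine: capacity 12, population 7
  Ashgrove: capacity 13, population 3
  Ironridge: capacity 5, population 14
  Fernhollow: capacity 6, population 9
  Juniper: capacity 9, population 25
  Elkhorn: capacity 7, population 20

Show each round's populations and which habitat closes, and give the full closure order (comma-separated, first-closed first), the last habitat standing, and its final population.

Round 1: Ashgrove=3 Elkhorn=20 Fernhollow=9 Hollowpine=7 Ironridge=14 Juniper=25 → close Juniper (overflow 16)
  25÷5 = 5 each, +1 to first 0
Round 2: Ashgrove=8 Elkhorn=25 Fernhollow=14 Hollowpine=12 Ironridge=19 → close Elkhorn (overflow 18)
  25÷4 = 6 each, +1 to first 1
Round 3: Ashgrove=15 Fernhollow=20 Hollowpine=18 Ironridge=25 → close Ironridge (overflow 20)
  25÷3 = 8 each, +1 to first 1
Round 4: Ashgrove=24 Fernhollow=28 Hollowpine=26 → close Fernhollow (overflow 22)
  28÷2 = 14 each, +1 to first 0
Round 5: Ashgrove=38 Hollowpine=40 → close Hollowpine (overflow 28)
  40÷1 = 40 each, +1 to first 0

Closure order: Juniper, Elkhorn, Ironridge, Fernhollow, Hollowpine
Last habitat: Ashgrove with 78 animals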